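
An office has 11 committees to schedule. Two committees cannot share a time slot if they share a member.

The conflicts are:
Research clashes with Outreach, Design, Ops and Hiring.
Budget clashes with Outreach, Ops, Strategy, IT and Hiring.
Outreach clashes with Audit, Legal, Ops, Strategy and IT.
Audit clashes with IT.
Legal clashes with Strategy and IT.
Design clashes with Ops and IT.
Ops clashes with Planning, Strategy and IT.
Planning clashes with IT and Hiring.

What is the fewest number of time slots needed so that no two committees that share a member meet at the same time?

4

Budget, Outreach, Ops, IT all conflict with each other, so at least 4 time slots are needed.
4 time slots suffice: time slot 1 → {Audit, Legal, Ops, Hiring}; time slot 2 → {Outreach, Design, Planning}; time slot 3 → {Research, Strategy, IT}; time slot 4 → {Budget}. Every pair that conflicts lands in different time slots.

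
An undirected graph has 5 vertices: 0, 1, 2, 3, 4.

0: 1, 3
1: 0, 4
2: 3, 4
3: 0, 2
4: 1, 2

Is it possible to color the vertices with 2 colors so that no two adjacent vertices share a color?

No

The cycle 3-0-1-4-2-3 has odd length 5, so it cannot be 2-colored; at least 3 colors are needed.
So 2 colors are not enough.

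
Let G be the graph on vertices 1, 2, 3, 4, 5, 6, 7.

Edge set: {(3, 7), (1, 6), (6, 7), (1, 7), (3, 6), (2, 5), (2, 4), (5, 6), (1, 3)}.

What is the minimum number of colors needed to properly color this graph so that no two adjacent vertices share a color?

4

1, 3, 6, 7 form a clique, so at least 4 colors are needed.
4 colors suffice: color red → {2, 6}; color blue → {4, 5, 7}; color green → {3}; color yellow → {1}. Every edge joins two different colors.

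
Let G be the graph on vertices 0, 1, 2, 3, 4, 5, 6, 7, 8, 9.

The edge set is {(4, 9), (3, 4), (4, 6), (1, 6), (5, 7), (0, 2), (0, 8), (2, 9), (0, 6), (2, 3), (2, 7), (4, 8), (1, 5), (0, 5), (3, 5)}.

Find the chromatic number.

The cycle 0-5-3-4-6-0 has odd length 5, so it cannot be 2-colored; at least 3 colors are needed.
3 colors suffice: color red → {2, 4, 5}; color blue → {0, 1, 3, 7, 9}; color green → {6, 8}. No two adjacent vertices share a color.

3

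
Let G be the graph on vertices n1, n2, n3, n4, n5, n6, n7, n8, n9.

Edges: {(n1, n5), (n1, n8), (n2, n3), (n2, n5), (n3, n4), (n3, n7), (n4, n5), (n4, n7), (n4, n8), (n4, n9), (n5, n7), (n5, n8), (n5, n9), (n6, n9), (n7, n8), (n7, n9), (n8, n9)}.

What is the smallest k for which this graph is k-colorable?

n4, n5, n7, n8, n9 form a clique, so at least 5 colors are needed.
5 colors suffice: color red → {n3, n5, n6}; color blue → {n1, n2, n4}; color green → {n9}; color yellow → {n8}; color purple → {n7}. Every edge joins two different colors.

5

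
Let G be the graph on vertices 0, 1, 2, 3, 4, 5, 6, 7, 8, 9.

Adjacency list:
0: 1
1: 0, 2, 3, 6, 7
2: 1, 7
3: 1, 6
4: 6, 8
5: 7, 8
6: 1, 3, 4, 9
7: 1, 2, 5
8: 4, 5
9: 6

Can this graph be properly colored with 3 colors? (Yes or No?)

The chromatic number is 3. 1, 3, 6 are mutually adjacent, so at least 3 colors are needed.
3 colors suffice: 0=b, 1=a, 2=c, 3=c, 4=a, 5=a, 6=b, 7=b, 8=b, 9=a.
That is already a proper 3-coloring.

Yes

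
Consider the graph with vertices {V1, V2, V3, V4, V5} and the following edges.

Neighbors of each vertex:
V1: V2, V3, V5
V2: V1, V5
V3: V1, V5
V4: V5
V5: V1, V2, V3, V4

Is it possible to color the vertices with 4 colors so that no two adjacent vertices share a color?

Yes

The chromatic number is 3. V1, V2, V5 are pairwise adjacent, so at least 3 colors are needed.
One proper 3-coloring: V1=blue, V2=green, V3=green, V4=blue, V5=red.
Since 4 ≥ 3, a proper 4-coloring certainly exists.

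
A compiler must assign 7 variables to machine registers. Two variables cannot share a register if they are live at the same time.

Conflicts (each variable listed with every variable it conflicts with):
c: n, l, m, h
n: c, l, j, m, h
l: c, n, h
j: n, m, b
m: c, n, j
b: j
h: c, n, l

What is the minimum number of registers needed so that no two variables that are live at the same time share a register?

4

c, n, l, h all conflict with each other, so at least 4 registers are needed.
Using 4 registers: c=2, n=1, l=3, j=2, m=3, b=1, h=4. No two conflicting variables share a register.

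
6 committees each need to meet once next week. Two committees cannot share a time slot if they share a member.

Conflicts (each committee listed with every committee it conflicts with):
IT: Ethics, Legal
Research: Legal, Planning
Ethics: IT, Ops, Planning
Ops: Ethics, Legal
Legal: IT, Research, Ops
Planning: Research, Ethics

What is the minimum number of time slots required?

The cycle Planning-Ethics-Ops-Legal-Research-Planning has odd length 5, so it cannot be 2-colored; at least 3 time slots are needed.
3 time slots suffice: time slot 1 → {Ethics, Legal}; time slot 2 → {IT, Research, Ops}; time slot 3 → {Planning}. Every pair that conflicts lands in different time slots.

3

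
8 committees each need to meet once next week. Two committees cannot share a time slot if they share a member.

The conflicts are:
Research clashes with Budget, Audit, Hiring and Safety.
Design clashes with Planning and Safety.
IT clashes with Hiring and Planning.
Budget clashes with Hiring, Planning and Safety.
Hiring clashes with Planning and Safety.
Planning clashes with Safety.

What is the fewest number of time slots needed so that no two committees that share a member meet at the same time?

Budget, Hiring, Planning, Safety all conflict with each other, so at least 4 time slots are needed.
A valid assignment using 4 time slots: Research=2, Design=3, IT=1, Budget=4, Audit=1, Hiring=3, Planning=2, Safety=1. Every pair that conflicts lands in different time slots.

4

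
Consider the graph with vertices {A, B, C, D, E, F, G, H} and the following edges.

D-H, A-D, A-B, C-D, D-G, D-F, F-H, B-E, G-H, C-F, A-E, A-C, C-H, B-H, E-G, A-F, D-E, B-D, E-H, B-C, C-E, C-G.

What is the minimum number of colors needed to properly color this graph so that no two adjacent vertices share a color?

5

A, B, C, D, E are pairwise adjacent (a clique of size 5), so at least 5 colors are needed.
5 colors suffice: color red → {C}; color blue → {D}; color green → {A, H}; color yellow → {E, F}; color purple → {B, G}. No two adjacent vertices share a color.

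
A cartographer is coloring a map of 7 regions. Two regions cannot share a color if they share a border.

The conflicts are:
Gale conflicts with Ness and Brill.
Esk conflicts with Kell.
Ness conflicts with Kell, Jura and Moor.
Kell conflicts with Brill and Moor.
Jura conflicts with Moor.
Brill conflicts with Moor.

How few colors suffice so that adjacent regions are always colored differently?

3

Ness, Jura, Moor all conflict with each other, so at least 3 colors are needed.
3 colors suffice: color 1 → {Gale, Kell, Jura}; color 2 → {Esk, Ness, Brill}; color 3 → {Moor}. No two conflicting regions share a color.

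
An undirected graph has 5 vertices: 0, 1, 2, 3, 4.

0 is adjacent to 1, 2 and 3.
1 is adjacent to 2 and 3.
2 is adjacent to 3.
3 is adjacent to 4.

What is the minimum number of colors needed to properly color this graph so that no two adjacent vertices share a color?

0, 1, 2, 3 are pairwise adjacent (a clique of size 4), so at least 4 colors are needed.
One proper 4-coloring: 0=d, 1=b, 2=c, 3=a, 4=b. Each edge has distinct colors on its endpoints.

4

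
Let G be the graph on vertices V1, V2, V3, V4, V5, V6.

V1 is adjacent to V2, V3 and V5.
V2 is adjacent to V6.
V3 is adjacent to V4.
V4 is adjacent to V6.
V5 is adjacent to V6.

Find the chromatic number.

The cycle V3-V1-V5-V6-V4-V3 has odd length 5, so it cannot be 2-colored; at least 3 colors are needed.
3 colors suffice: color red → {V1, V6}; color blue → {V2, V3, V5}; color green → {V4}. Every edge joins two different colors.

3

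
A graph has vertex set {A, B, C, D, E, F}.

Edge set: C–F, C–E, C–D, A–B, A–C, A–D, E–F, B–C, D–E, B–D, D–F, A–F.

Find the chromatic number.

4

C, D, E, F are pairwise adjacent (a clique of size 4), so at least 4 colors are needed.
4 colors suffice: color 1 → {C}; color 2 → {D}; color 3 → {B, F}; color 4 → {A, E}. No two adjacent vertices share a color.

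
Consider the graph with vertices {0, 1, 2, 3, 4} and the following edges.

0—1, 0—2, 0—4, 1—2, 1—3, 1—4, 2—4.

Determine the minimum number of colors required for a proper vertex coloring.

4

0, 1, 2, 4 are mutually adjacent (a clique of size 4), so at least 4 colors are needed.
A valid assignment using 4 colors: 0=c, 1=a, 2=d, 3=b, 4=b. Every edge joins two different colors.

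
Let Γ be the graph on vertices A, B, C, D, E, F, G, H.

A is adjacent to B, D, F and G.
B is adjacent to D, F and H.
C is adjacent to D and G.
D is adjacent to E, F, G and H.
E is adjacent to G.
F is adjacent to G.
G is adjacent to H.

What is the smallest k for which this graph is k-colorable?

4

A, D, F, G are pairwise adjacent (a clique of size 4), so at least 4 colors are needed.
A valid assignment using 4 colors: A=3, B=2, C=3, D=1, E=3, F=4, G=2, H=3. No two adjacent vertices share a color.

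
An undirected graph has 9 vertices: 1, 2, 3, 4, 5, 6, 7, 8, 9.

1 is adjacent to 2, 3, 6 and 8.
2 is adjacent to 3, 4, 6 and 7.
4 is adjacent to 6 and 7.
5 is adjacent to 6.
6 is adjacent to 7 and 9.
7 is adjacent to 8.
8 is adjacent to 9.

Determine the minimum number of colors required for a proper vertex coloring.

4

2, 4, 6, 7 form a clique, so at least 4 colors are needed.
4 colors suffice: color red → {3, 6, 8}; color blue → {2, 5, 9}; color green → {1, 7}; color yellow → {4}. No two adjacent vertices share a color.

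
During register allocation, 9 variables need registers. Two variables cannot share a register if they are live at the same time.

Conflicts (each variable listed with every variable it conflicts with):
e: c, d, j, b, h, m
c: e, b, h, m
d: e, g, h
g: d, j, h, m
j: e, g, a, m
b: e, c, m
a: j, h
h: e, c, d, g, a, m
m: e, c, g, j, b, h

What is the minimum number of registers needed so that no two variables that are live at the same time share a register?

e, c, b, m are mutually in conflict, so at least 4 registers are needed.
Using 4 registers: e=1, c=4, d=3, g=1, j=2, b=2, a=1, h=2, m=3. No two conflicting variables share a register.

4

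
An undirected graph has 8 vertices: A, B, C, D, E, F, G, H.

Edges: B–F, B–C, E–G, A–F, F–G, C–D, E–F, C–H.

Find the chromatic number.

E, F, G are pairwise adjacent, so at least 3 colors are needed.
3 colors suffice: color red → {C, F}; color blue → {A, B, D, E, H}; color green → {G}. No two adjacent vertices share a color.

3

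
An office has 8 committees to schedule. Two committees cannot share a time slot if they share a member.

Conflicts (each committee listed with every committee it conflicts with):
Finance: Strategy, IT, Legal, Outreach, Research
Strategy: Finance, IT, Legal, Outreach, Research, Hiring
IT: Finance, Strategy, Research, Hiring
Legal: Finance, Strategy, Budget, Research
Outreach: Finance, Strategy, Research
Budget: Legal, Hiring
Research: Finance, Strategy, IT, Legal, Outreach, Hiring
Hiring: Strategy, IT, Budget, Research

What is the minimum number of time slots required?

4

Finance, Strategy, IT, Research are mutually in conflict, so at least 4 time slots are needed.
4 time slots suffice: time slot 1 → {Strategy, Budget}; time slot 2 → {Research}; time slot 3 → {Finance, Hiring}; time slot 4 → {IT, Legal, Outreach}. Each listed conflict is separated.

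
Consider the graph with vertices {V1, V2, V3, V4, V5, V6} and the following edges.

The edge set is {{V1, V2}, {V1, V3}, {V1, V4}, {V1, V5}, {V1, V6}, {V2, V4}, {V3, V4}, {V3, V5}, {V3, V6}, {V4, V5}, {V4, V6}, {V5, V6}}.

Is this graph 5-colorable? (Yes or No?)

The chromatic number is 5. V1, V3, V4, V5, V6 are pairwise adjacent (a clique of size 5), so at least 5 colors are needed.
5 colors suffice: V1=blue, V2=green, V3=purple, V4=red, V5=yellow, V6=green.
That is already a proper 5-coloring.

Yes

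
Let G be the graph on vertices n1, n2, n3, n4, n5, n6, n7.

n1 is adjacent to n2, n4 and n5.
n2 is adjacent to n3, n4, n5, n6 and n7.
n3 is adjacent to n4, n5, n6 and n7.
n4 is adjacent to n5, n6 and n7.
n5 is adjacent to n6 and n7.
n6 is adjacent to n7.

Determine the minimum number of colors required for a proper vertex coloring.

n2, n3, n4, n5, n6, n7 form a clique, so at least 6 colors are needed.
A valid assignment using 6 colors: n1=4, n2=3, n3=6, n4=2, n5=1, n6=5, n7=4. Every edge joins two different colors.

6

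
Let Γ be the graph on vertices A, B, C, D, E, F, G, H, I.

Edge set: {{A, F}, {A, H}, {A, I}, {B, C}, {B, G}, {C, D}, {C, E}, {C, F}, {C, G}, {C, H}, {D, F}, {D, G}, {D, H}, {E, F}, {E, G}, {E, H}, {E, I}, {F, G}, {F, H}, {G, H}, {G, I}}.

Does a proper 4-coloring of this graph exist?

No

C, E, F, G, H are pairwise adjacent (a clique of size 5), so at least 5 colors are needed.
So 4 colors are not enough.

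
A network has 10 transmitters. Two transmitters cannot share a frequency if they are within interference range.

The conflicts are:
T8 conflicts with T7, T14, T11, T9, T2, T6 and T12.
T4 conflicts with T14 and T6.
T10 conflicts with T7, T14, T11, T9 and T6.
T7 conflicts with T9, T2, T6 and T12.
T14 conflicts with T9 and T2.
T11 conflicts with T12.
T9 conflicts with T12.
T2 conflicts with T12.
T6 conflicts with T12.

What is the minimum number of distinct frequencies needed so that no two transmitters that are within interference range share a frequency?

4

T8, T7, T9, T12 all conflict with each other, so at least 4 frequencies are needed.
4 frequencies suffice: frequency 1 → {T8, T4, T10}; frequency 2 → {T14, T12}; frequency 3 → {T7, T11}; frequency 4 → {T9, T2, T6}. Each listed conflict is separated.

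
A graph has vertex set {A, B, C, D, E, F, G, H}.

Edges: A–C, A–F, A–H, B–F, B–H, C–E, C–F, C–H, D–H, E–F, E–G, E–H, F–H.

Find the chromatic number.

4

A, C, F, H are mutually adjacent (a clique of size 4), so at least 4 colors are needed.
4 colors suffice: color 1 → {G, H}; color 2 → {D, F}; color 3 → {B, C}; color 4 → {A, E}. Each edge has distinct colors on its endpoints.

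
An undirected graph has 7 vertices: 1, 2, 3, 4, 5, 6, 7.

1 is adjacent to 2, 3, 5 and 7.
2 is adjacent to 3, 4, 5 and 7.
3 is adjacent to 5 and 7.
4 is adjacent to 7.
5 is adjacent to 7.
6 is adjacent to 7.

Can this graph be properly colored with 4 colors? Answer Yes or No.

1, 2, 3, 5, 7 form a clique, so at least 5 colors are needed.
So 4 colors are not enough.

No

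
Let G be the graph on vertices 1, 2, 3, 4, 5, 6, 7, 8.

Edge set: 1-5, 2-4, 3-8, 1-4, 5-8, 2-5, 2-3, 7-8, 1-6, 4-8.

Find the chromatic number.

2

1 and 6 are adjacent, so at least 2 colors are needed.
2 colors suffice: color red → {1, 2, 8}; color blue → {3, 4, 5, 6, 7}. Each edge has distinct colors on its endpoints.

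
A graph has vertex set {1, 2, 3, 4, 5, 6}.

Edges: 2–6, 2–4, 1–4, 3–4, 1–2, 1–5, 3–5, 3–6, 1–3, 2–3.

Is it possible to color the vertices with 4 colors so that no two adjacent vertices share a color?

Yes

The chromatic number is 4. 1, 2, 3, 4 form a clique, so at least 4 colors are needed.
4 colors suffice: color a → {3}; color b → {1, 6}; color c → {2, 5}; color d → {4}.
That is already a proper 4-coloring.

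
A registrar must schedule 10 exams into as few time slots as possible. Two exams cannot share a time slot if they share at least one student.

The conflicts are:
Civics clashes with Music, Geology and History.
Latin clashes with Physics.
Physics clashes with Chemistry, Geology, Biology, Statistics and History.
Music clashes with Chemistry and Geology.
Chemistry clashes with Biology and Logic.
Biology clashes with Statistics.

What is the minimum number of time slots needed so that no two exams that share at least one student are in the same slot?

3

Physics, Biology, Statistics pairwise conflict, so at least 3 time slots are needed.
A valid assignment using 3 time slots: Civics=2, Latin=2, Physics=1, Music=1, Chemistry=2, Geology=3, Biology=3, Logic=1, Statistics=2, History=3. Each listed conflict is separated.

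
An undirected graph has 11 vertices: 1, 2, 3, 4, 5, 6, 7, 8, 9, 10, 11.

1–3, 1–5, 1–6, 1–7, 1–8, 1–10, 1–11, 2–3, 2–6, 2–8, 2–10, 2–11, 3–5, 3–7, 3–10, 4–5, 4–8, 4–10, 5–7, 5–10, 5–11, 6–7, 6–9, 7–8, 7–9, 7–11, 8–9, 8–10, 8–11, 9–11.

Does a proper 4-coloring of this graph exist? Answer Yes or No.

The chromatic number is 4. 1, 7, 8, 11 are pairwise adjacent (a clique of size 4), so at least 4 colors are needed.
4 colors suffice: color a → {1, 2, 4, 9}; color b → {7, 10}; color c → {5, 6, 8}; color d → {3, 11}.
That is already a proper 4-coloring.

Yes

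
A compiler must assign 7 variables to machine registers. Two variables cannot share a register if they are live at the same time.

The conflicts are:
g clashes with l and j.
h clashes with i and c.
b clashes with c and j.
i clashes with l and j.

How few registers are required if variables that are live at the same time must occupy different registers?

The cycle b-j-i-h-c-b has odd length 5, so it cannot be 2-colored; at least 3 registers are needed.
3 registers suffice: register 1 → {g, b, i}; register 2 → {h, l, j}; register 3 → {c}. No two conflicting variables share a register.

3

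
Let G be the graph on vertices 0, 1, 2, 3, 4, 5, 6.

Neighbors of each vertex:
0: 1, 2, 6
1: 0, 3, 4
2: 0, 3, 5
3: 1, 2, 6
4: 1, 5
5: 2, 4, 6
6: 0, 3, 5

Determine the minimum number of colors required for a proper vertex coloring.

3

The cycle 6-0-1-4-5-6 has odd length 5, so it cannot be 2-colored; at least 3 colors are needed.
3 colors suffice: color red → {1, 2, 6}; color blue → {0, 3, 5}; color green → {4}. Each edge has distinct colors on its endpoints.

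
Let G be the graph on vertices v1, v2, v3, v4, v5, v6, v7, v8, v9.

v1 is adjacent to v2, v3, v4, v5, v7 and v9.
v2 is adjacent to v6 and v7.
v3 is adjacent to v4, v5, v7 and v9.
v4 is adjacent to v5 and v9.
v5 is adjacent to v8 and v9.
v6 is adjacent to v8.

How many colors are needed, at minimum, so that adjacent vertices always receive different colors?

v1, v3, v4, v5, v9 are pairwise adjacent (a clique of size 5), so at least 5 colors are needed.
5 colors suffice: color 1 → {v1, v6}; color 2 → {v2, v5}; color 3 → {v3, v8}; color 4 → {v7, v9}; color 5 → {v4}. Every edge joins two different colors.

5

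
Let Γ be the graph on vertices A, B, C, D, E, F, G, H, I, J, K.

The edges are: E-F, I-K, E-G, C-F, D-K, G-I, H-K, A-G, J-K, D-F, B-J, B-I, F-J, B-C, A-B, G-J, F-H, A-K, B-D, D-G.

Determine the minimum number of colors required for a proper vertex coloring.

D and F are adjacent, so at least 2 colors are needed.
2 colors suffice: color 1 → {B, F, G, K}; color 2 → {A, C, D, E, H, I, J}. Each edge has distinct colors on its endpoints.

2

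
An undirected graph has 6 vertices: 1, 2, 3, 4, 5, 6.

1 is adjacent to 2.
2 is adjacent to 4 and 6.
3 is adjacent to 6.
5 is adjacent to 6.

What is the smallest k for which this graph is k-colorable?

2

5 and 6 are adjacent, so at least 2 colors are needed.
2 colors suffice: 1=b, 2=a, 3=a, 4=b, 5=a, 6=b. No two adjacent vertices share a color.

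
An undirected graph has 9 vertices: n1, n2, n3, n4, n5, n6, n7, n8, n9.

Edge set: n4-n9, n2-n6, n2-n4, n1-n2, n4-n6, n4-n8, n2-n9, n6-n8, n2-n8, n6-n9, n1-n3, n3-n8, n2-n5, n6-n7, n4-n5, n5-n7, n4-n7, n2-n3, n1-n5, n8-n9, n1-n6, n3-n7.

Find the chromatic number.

5

n2, n4, n6, n8, n9 form a clique, so at least 5 colors are needed.
A valid assignment using 5 colors: n1=4, n2=1, n3=2, n4=2, n5=3, n6=3, n7=1, n8=4, n9=5. Each edge has distinct colors on its endpoints.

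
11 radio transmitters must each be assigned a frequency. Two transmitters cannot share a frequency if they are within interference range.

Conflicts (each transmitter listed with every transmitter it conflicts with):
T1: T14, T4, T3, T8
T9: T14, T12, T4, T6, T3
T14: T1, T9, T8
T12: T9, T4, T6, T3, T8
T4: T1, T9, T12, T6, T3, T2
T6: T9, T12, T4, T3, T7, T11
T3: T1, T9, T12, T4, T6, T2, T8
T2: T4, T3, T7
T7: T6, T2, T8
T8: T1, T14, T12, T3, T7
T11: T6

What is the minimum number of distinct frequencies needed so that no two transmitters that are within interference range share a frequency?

5

T9, T12, T4, T6, T3 all conflict with each other, so at least 5 frequencies are needed.
5 frequencies suffice: T1=3, T9=5, T14=1, T12=4, T4=2, T6=3, T3=1, T2=3, T7=1, T8=2, T11=1. No two conflicting transmitters share a frequency.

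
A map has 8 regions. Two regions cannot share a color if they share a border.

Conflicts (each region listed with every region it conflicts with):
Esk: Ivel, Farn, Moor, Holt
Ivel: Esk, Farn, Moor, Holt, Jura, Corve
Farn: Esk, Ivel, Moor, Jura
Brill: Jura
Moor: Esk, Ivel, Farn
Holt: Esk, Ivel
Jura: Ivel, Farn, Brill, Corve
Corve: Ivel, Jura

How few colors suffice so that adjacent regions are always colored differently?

Esk, Ivel, Farn, Moor pairwise conflict, so at least 4 colors are needed.
4 colors suffice: color 1 → {Ivel, Brill}; color 2 → {Esk, Jura}; color 3 → {Farn, Holt, Corve}; color 4 → {Moor}. No two conflicting regions share a color.

4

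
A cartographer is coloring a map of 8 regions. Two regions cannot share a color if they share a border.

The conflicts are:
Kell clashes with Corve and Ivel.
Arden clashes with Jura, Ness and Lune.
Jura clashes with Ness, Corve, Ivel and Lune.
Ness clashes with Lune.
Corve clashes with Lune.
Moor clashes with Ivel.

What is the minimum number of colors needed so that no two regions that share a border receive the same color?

4

Arden, Jura, Ness, Lune all conflict with each other, so at least 4 colors are needed.
One proper 4-coloring: Kell=1, Arden=4, Jura=1, Ness=3, Corve=3, Moor=1, Ivel=2, Lune=2. No two conflicting regions share a color.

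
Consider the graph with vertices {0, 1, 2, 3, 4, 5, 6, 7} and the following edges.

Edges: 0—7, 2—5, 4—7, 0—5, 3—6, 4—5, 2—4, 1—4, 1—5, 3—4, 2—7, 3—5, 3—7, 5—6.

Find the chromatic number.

3

3, 4, 7 are pairwise adjacent, so at least 3 colors are needed.
One proper 3-coloring: 0=blue, 1=green, 2=green, 3=green, 4=blue, 5=red, 6=blue, 7=red. No two adjacent vertices share a color.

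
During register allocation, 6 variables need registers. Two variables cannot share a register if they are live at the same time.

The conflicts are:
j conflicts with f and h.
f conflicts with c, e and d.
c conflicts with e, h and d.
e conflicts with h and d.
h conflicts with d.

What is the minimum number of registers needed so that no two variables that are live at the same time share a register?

4

c, e, h, d pairwise conflict, so at least 4 registers are needed.
Using 4 registers: j=2, f=1, c=4, e=2, h=1, d=3. No two conflicting variables share a register.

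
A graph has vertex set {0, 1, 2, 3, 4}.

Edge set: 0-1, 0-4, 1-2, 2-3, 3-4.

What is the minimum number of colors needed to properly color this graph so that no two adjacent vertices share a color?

3

The cycle 1-2-3-4-0-1 has odd length 5, so it cannot be 2-colored; at least 3 colors are needed.
3 colors suffice: color red → {0, 3}; color blue → {1, 4}; color green → {2}. No two adjacent vertices share a color.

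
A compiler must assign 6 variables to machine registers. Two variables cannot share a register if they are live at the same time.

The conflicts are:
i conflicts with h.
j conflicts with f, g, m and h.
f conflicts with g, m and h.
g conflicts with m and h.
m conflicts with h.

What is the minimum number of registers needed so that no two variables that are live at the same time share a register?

5

j, f, g, m, h are mutually in conflict, so at least 5 registers are needed.
Using 5 registers: i=2, j=5, f=4, g=2, m=3, h=1. No two conflicting variables share a register.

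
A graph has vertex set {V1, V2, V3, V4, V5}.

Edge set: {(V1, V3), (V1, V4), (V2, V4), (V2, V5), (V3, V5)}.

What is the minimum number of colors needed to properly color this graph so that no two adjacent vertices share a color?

3

The cycle V5-V3-V1-V4-V2-V5 has odd length 5, so it cannot be 2-colored; at least 3 colors are needed.
3 colors suffice: color 1 → {V1, V2}; color 2 → {V3, V4}; color 3 → {V5}. Every edge joins two different colors.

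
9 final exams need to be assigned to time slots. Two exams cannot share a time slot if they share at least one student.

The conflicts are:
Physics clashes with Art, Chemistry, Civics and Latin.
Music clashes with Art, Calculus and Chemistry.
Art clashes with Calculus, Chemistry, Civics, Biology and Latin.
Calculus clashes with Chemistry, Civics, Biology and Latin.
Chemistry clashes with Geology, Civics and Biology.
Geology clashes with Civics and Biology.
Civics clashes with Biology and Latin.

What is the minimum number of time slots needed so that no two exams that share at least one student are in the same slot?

Art, Calculus, Chemistry, Civics, Biology pairwise conflict, so at least 5 time slots are needed.
Using 5 time slots: Physics=4, Music=1, Art=3, Calculus=4, Chemistry=2, Geology=3, Civics=1, Biology=5, Latin=2. Every pair that conflicts lands in different time slots.

5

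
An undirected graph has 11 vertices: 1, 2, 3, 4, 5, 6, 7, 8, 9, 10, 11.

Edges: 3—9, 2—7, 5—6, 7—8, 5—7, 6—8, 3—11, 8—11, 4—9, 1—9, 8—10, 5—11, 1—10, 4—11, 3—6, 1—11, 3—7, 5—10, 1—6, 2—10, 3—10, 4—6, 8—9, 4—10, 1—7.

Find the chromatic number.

4 and 11 are adjacent, so at least 2 colors are needed.
One proper 2-coloring: 1=blue, 2=blue, 3=blue, 4=blue, 5=blue, 6=red, 7=red, 8=blue, 9=red, 10=red, 11=red. No two adjacent vertices share a color.

2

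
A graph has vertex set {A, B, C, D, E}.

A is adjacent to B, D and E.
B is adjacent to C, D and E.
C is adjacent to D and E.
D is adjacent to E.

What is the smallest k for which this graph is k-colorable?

4

A, B, D, E are mutually adjacent (a clique of size 4), so at least 4 colors are needed.
4 colors suffice: color red → {B}; color blue → {D}; color green → {E}; color yellow → {A, C}. Every edge joins two different colors.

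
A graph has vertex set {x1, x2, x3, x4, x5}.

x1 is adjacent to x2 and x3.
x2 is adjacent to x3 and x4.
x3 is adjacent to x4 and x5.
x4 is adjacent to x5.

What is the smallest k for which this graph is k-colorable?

3

x2, x3, x4 are pairwise adjacent, so at least 3 colors are needed.
3 colors suffice: color R → {x3}; color B → {x1, x4}; color G → {x2, x5}. Every edge joins two different colors.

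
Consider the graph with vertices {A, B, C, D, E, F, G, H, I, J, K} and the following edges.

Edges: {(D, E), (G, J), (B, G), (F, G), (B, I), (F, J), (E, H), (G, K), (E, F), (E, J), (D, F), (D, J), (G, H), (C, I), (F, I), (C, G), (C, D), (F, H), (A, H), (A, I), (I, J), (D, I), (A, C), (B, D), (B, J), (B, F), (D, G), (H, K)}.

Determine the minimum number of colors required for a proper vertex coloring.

B, D, F, I, J are pairwise adjacent (a clique of size 5), so at least 5 colors are needed.
5 colors suffice: color 1 → {E, G, I}; color 2 → {C, F, K}; color 3 → {D, H}; color 4 → {A, J}; color 5 → {B}. Each edge has distinct colors on its endpoints.

5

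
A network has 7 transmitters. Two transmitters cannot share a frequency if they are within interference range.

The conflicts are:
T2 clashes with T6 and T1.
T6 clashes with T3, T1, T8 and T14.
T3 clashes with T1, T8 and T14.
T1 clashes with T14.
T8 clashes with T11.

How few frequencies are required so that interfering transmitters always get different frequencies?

T6, T3, T1, T14 all conflict with each other, so at least 4 frequencies are needed.
4 frequencies suffice: frequency 1 → {T6, T11}; frequency 2 → {T1, T8}; frequency 3 → {T2, T3}; frequency 4 → {T14}. No two conflicting transmitters share a frequency.

4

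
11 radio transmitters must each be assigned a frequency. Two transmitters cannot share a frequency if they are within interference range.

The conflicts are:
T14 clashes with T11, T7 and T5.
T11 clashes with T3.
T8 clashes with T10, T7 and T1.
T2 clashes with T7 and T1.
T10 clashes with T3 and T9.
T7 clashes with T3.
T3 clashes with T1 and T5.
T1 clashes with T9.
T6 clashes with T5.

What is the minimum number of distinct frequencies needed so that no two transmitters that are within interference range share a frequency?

T8 and T1 conflict, so at least 2 frequencies are needed.
A valid assignment using 2 frequencies: T14=1, T11=2, T8=1, T2=1, T10=2, T7=2, T3=1, T1=2, T6=1, T5=2, T9=1. Every pair that conflicts lands in different frequencies.

2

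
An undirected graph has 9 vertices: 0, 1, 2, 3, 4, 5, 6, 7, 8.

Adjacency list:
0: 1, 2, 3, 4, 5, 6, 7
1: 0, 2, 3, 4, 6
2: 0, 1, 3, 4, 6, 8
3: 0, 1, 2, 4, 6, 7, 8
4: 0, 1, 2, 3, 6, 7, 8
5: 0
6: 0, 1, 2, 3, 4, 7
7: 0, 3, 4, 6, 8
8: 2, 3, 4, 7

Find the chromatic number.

6

0, 1, 2, 3, 4, 6 are mutually adjacent (a clique of size 6), so at least 6 colors are needed.
6 colors suffice: 0=a, 1=f, 2=e, 3=b, 4=c, 5=b, 6=d, 7=e, 8=a. Each edge has distinct colors on its endpoints.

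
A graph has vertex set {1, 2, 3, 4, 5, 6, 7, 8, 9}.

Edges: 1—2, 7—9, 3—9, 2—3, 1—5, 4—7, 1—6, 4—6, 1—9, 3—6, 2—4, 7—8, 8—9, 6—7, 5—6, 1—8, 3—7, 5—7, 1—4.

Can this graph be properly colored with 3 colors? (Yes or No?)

Yes

The chromatic number is 3. 1, 2, 4 are pairwise adjacent, so at least 3 colors are needed.
3 colors suffice: color red → {1, 7}; color blue → {2, 6, 9}; color green → {3, 4, 5, 8}.
That is already a proper 3-coloring.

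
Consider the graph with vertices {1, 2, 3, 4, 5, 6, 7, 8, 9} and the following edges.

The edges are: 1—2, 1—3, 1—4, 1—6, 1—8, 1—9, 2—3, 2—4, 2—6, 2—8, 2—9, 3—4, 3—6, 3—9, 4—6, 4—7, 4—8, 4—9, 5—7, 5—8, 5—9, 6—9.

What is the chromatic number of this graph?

6

1, 2, 3, 4, 6, 9 are pairwise adjacent (a clique of size 6), so at least 6 colors are needed.
One proper 6-coloring: 1=green, 2=blue, 3=orange, 4=red, 5=red, 6=purple, 7=blue, 8=yellow, 9=yellow. Each edge has distinct colors on its endpoints.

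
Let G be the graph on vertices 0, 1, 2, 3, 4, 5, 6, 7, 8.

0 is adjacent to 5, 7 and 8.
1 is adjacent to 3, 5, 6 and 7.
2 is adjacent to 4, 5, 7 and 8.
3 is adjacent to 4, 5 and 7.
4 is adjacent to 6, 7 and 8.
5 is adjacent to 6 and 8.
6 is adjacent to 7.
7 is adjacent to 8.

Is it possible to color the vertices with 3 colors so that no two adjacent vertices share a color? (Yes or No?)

No

2, 4, 7, 8 are mutually adjacent (a clique of size 4), so at least 4 colors are needed.
So 3 colors are not enough.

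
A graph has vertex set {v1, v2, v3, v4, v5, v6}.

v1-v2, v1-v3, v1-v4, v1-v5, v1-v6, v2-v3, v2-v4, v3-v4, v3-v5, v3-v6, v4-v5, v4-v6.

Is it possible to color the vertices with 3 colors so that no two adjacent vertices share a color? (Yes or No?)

v1, v3, v4, v5 are pairwise adjacent (a clique of size 4), so at least 4 colors are needed.
So 3 colors are not enough.

No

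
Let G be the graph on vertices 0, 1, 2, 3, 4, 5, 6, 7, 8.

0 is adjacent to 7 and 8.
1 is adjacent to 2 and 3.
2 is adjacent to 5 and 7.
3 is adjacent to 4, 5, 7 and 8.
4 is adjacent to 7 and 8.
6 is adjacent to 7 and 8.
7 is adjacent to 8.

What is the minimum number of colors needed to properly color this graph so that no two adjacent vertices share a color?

4

3, 4, 7, 8 are mutually adjacent (a clique of size 4), so at least 4 colors are needed.
One proper 4-coloring: 0=b, 1=a, 2=b, 3=b, 4=d, 5=a, 6=b, 7=a, 8=c. Each edge has distinct colors on its endpoints.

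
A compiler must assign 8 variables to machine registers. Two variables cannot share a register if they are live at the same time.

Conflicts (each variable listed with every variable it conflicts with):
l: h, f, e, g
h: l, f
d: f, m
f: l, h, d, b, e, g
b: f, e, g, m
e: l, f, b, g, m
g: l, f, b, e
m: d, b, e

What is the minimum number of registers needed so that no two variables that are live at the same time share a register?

l, f, e, g all conflict with each other, so at least 4 registers are needed.
Using 4 registers: l=3, h=2, d=2, f=1, b=3, e=2, g=4, m=1. Every pair that conflicts lands in different registers.

4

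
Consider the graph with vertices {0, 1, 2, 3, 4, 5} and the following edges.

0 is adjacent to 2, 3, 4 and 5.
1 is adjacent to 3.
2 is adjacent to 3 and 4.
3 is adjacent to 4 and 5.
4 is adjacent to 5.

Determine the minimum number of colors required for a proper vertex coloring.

0, 3, 4, 5 are mutually adjacent (a clique of size 4), so at least 4 colors are needed.
A valid assignment using 4 colors: 0=green, 1=blue, 2=yellow, 3=red, 4=blue, 5=yellow. Each edge has distinct colors on its endpoints.

4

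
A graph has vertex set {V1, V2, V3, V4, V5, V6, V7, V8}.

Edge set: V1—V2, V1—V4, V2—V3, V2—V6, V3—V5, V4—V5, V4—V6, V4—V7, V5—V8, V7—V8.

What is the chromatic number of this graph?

The cycle V2-V3-V5-V4-V6-V2 has odd length 5, so it cannot be 2-colored; at least 3 colors are needed.
3 colors suffice: color 1 → {V2, V4, V8}; color 2 → {V1, V5, V6, V7}; color 3 → {V3}. Every edge joins two different colors.

3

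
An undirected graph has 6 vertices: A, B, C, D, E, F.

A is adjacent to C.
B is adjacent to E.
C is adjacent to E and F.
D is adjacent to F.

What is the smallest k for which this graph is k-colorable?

A and C are adjacent, so at least 2 colors are needed.
2 colors suffice: color 1 → {B, C, D}; color 2 → {A, E, F}. Every edge joins two different colors.

2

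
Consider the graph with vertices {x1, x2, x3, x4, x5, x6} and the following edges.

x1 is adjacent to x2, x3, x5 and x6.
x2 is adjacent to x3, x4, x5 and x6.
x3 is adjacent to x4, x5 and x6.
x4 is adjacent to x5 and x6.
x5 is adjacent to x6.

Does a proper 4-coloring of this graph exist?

x1, x2, x3, x5, x6 are pairwise adjacent (a clique of size 5), so at least 5 colors are needed.
So 4 colors are not enough.

No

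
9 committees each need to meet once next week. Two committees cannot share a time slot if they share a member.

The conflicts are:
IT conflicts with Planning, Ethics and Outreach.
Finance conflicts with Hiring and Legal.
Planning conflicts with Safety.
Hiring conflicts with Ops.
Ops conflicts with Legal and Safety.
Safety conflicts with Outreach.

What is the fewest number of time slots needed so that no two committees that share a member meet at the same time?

2

IT and Ethics conflict, so at least 2 time slots are needed.
Using 2 time slots: IT=1, Finance=2, Planning=2, Hiring=1, Ops=2, Legal=1, Safety=1, Ethics=2, Outreach=2. Each listed conflict is separated.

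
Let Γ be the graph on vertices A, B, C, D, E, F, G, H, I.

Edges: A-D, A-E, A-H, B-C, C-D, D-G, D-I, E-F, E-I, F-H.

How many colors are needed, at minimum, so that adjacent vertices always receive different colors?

2

A and E are adjacent, so at least 2 colors are needed.
2 colors suffice: A=2, B=1, C=2, D=1, E=1, F=2, G=2, H=1, I=2. Every edge joins two different colors.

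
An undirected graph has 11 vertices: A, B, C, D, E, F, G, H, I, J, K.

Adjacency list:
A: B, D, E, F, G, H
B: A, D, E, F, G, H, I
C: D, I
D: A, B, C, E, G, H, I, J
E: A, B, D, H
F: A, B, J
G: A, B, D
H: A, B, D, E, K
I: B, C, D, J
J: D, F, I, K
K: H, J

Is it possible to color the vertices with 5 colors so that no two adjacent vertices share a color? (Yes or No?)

The chromatic number is 5. A, B, D, E, H are mutually adjacent (a clique of size 5), so at least 5 colors are needed.
One proper 5-coloring: A=3, B=2, C=2, D=1, E=5, F=1, G=4, H=4, I=3, J=2, K=1.
That is already a proper 5-coloring.

Yes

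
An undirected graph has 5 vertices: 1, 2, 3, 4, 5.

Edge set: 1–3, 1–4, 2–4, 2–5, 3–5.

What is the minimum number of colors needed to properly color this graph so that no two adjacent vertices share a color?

The cycle 2-4-1-3-5-2 has odd length 5, so it cannot be 2-colored; at least 3 colors are needed.
3 colors suffice: color red → {1, 2}; color blue → {3, 4}; color green → {5}. No two adjacent vertices share a color.

3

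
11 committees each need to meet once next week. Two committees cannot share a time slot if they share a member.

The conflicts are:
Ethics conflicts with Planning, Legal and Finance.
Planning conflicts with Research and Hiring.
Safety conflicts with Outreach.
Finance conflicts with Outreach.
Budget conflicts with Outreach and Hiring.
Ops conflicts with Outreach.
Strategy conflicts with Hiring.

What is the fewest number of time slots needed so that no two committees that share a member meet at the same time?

Strategy and Hiring conflict, so at least 2 time slots are needed.
Using 2 time slots: Ethics=1, Planning=2, Research=1, Safety=2, Legal=2, Finance=2, Budget=2, Ops=2, Strategy=2, Outreach=1, Hiring=1. No two conflicting committees share a time slot.

2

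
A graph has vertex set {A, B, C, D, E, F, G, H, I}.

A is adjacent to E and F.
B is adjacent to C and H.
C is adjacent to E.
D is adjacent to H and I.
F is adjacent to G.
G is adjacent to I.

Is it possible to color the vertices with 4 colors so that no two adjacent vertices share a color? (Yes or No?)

Yes

The chromatic number is 3. The cycle A-F-G-I-D-H-B-C-E-A has odd length 9, so it cannot be 2-colored; at least 3 colors are needed.
3 colors suffice: color 1 → {B, D, E, F}; color 2 → {A, C, H, I}; color 3 → {G}.
Since 4 ≥ 3, a proper 4-coloring certainly exists.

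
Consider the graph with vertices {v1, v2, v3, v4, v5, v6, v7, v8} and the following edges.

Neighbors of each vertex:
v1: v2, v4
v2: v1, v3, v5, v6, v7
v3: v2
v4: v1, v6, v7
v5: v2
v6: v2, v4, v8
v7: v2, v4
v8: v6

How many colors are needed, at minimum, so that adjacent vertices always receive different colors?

2

v2 and v6 are adjacent, so at least 2 colors are needed.
2 colors suffice: color 1 → {v2, v4, v8}; color 2 → {v1, v3, v5, v6, v7}. Each edge has distinct colors on its endpoints.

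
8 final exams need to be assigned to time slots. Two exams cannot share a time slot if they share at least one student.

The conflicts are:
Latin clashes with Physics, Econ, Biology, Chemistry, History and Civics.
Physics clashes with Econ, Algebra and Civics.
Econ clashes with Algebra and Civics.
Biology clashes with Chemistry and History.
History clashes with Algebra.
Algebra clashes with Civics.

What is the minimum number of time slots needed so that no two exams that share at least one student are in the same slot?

4

Physics, Econ, Algebra, Civics are mutually in conflict, so at least 4 time slots are needed.
A valid assignment using 4 time slots: Latin=1, Physics=2, Econ=3, Biology=2, Chemistry=3, History=3, Algebra=1, Civics=4. Each listed conflict is separated.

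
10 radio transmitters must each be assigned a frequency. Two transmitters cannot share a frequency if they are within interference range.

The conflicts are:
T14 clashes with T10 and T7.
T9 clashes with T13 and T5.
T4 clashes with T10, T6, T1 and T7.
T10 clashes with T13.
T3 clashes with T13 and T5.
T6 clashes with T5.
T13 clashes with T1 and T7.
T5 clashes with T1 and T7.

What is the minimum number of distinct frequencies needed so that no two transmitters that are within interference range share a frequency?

2

T14 and T7 conflict, so at least 2 frequencies are needed.
A valid assignment using 2 frequencies: T14=1, T9=2, T4=1, T10=2, T3=2, T6=2, T13=1, T5=1, T1=2, T7=2. Each listed conflict is separated.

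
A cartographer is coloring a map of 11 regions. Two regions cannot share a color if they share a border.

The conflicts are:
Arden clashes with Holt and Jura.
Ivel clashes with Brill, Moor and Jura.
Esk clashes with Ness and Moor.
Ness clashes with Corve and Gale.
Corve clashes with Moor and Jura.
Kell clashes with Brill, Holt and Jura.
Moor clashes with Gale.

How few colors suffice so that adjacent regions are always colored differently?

Kell and Holt conflict, so at least 2 colors are needed.
2 colors suffice: color 1 → {Ness, Brill, Moor, Holt, Jura}; color 2 → {Arden, Ivel, Esk, Corve, Kell, Gale}. Each listed conflict is separated.

2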